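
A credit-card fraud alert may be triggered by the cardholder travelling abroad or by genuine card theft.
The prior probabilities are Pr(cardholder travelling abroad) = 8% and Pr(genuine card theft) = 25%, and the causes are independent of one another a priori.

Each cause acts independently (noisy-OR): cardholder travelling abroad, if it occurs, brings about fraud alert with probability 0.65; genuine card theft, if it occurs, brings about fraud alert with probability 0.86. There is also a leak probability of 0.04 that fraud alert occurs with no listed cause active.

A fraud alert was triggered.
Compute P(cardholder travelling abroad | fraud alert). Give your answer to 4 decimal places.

P(cardholder travelling abroad | fraud alert) ≈ 0.2062

Under noisy-OR, P(fraud alert | causes) = 1 − (1−0.04)·∏(1−qᵢ) over the active causes.
Weight on cardholder travelling abroad=true, given the evidence: 0.039840 + 0.019059 = 0.058899
The normalizing constant is 0.04×0.92×0.75 + 0.8656×0.92×0.25 + 0.664×0.08×0.75 + 0.95296×0.08×0.25 = 0.285587
Posterior = 0.058899 / 0.285587 ≈ 0.2062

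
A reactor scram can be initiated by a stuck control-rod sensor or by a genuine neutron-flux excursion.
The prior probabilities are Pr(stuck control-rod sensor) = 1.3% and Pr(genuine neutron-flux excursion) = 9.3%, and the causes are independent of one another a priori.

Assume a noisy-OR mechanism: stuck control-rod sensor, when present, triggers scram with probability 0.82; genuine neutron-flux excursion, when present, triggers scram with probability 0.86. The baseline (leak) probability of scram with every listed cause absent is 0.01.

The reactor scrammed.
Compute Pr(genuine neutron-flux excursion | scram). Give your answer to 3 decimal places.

Under noisy-OR, P(scram | causes) = 1 − (1−0.01)·∏(1−qᵢ) over the active causes.
Numerator (weight on configurations with genuine neutron-flux excursion): 0.079069 + 0.001179 = 0.080248
Denominator P(scram): 0.01*0.987*0.907 + 0.8614*0.987*0.093 + 0.8218*0.013*0.907 + 0.975052*0.013*0.093 = 0.098890
Posterior = 0.080248 / 0.098890 ≈ 0.811

Pr(genuine neutron-flux excursion | scram) ≈ 0.811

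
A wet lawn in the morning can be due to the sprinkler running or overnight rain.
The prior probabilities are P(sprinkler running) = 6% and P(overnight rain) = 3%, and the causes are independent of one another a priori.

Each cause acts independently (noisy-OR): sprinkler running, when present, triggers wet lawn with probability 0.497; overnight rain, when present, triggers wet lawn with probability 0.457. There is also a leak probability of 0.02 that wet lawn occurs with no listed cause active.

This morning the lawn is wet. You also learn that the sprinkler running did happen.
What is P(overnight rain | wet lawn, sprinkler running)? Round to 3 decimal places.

P(overnight rain | wet lawn, sprinkler running) ≈ 0.043

Under noisy-OR, P(wet lawn | causes) = 1 − (1−0.02)·∏(1−qᵢ) over the active causes.
For the numerator, keep only overnight rain=true terms: 0.732334·0.03 = 0.021970
Denominator P(wet lawn | sprinkler running): 0.50706·0.97 + 0.732334·0.03 = 0.513818
Posterior = 0.021970 / 0.513818 ≈ 0.043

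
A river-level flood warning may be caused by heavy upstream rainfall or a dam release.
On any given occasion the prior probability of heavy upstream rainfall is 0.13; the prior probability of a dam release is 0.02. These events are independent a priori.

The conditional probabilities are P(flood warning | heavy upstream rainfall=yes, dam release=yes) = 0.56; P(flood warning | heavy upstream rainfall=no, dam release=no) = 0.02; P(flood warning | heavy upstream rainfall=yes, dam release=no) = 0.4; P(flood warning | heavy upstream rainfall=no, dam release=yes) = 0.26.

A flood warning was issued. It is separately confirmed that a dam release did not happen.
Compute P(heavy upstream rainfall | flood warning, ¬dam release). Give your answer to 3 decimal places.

P(flood warning | ¬dam release) = 0.02*0.87 + 0.4*0.13 = 0.017400 + 0.052000 = 0.069400
Restricting to configurations with heavy upstream rainfall present: 0.4*0.13 = 0.052000.
Hence the posterior is 0.052000/0.069400 ≈ 0.749.

P(heavy upstream rainfall | flood warning, ¬dam release) ≈ 0.749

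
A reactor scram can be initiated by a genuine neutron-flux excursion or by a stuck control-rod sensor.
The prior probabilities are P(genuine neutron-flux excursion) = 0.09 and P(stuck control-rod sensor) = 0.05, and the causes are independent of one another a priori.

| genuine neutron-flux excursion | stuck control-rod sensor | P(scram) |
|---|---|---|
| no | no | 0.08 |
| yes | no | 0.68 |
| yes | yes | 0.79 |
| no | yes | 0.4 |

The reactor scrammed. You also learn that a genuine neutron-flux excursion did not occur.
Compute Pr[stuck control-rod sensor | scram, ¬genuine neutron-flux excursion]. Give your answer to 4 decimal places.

Enumerate both values of stuck control-rod sensor and weight by the priors:
  P(scram | ¬genuine neutron-flux excursion) = 0.08·0.95 + 0.4·0.05
        = 0.076000 + 0.020000 = 0.096000
Keeping only the stuck control-rod sensor-present terms gives 0.020000, so
  P(stuck control-rod sensor | scram, ¬genuine neutron-flux excursion) = 0.020000 / 0.096000 ≈ 0.2083

Pr[stuck control-rod sensor | scram, ¬genuine neutron-flux excursion] ≈ 0.2083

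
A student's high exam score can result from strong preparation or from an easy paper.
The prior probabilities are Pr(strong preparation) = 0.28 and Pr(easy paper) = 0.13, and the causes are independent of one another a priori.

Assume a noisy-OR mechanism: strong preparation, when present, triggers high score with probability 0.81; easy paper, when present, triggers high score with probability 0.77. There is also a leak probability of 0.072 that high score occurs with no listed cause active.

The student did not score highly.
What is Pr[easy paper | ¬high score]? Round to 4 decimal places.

Pr[easy paper | ¬high score] ≈ 0.0332

Under noisy-OR, P(high score | causes) = 1 − (1−0.072)·∏(1−qᵢ) over the active causes.
Numerator (weight on configurations with easy paper): 0.019978 + 0.001476 = 0.021454
The normalizing constant is 0.928×0.72×0.87 + 0.21344×0.72×0.13 + 0.17632×0.28×0.87 + 0.040554×0.28×0.13 = 0.645705
Posterior = 0.021454 / 0.645705 ≈ 0.0332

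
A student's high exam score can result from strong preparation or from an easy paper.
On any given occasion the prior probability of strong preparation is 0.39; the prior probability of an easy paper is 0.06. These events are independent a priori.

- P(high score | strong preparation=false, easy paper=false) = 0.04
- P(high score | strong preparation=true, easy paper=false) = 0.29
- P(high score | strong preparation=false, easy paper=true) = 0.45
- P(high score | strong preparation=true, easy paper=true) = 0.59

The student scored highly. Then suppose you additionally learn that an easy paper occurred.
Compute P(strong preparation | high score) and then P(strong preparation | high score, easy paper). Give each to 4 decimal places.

P(strong preparation | high score) ≈ 0.7530; P(strong preparation | high score, easy paper) ≈ 0.4560

For the numerator, keep only strong preparation=true terms: 0.106314 + 0.013806 = 0.120120
The normalizing constant is 0.04×0.61×0.94 + 0.45×0.61×0.06 + 0.29×0.39×0.94 + 0.59×0.39×0.06 = 0.159526
Posterior = 0.120120 / 0.159526 ≈ 0.7530

Now condition on the additional information:
P(high score | easy paper) = 0.45×0.61 + 0.59×0.39 = 0.274500 + 0.230100 = 0.504600
Restricting to configurations with strong preparation present: 0.59×0.39 = 0.230100.
Hence the posterior is 0.230100/0.504600 ≈ 0.4560.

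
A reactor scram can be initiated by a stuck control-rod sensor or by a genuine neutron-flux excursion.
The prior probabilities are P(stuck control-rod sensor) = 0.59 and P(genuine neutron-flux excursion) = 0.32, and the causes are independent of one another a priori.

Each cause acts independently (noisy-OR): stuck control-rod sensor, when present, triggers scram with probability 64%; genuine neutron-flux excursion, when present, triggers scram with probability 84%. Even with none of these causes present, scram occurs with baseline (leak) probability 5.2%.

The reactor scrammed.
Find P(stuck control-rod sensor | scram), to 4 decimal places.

P(stuck control-rod sensor | scram) ≈ 0.7787

Under noisy-OR, P(scram | causes) = 1 − (1−0.052)·∏(1−qᵢ) over the active causes.
Numerator (weight on configurations with stuck control-rod sensor): 0.264278 + 0.178491 = 0.442769
Normalizer over all consistent configurations: 0.052·0.41·0.68 + 0.84832·0.41·0.32 + 0.65872·0.59·0.68 + 0.945395·0.59·0.32 = 0.568567
Posterior = 0.442769 / 0.568567 ≈ 0.7787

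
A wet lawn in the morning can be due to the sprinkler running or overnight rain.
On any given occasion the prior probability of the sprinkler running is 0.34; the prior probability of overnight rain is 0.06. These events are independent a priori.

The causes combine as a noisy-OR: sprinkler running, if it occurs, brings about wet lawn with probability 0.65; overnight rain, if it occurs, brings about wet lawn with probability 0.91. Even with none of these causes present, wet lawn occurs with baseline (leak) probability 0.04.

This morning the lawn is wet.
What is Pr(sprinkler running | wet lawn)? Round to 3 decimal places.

Pr(sprinkler running | wet lawn) ≈ 0.792

Under noisy-OR, P(wet lawn | causes) = 1 − (1−0.04)·∏(1−qᵢ) over the active causes.
Numerator (weight on configurations with sprinkler running): 0.212214 + 0.019783 = 0.231997
Denominator P(wet lawn): 0.04×0.66×0.94 + 0.9136×0.66×0.06 + 0.664×0.34×0.94 + 0.96976×0.34×0.06 = 0.292992
Posterior = 0.231997 / 0.292992 ≈ 0.792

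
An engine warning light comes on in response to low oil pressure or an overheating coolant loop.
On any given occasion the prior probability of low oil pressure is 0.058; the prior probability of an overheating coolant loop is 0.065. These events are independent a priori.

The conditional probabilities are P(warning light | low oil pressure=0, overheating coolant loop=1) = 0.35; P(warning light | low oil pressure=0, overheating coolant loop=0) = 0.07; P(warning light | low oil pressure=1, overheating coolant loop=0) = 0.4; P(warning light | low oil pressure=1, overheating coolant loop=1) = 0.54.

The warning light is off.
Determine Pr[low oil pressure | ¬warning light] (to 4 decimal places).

Pr[low oil pressure | ¬warning light] ≈ 0.0384

P(¬warning light) = 0.93·0.942·0.935 + 0.65·0.942·0.065 + 0.6·0.058·0.935 + 0.46·0.058·0.065 = 0.819116 + 0.039800 + 0.032538 + 0.001734 = 0.893188
Of this, 0.034272 comes from 0.032538 + 0.001734 (the low oil pressure=true cases).
So P(low oil pressure | ¬warning light) = 0.034272/0.893188 ≈ 0.0384.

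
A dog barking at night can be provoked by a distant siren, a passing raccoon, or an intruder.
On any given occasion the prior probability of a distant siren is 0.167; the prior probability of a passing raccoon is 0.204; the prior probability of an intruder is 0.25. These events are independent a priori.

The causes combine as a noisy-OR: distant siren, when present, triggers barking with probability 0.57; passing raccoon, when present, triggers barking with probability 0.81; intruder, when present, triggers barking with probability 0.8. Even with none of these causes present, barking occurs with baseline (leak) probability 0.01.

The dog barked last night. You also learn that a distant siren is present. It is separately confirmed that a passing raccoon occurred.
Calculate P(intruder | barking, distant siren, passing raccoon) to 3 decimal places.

P(intruder | barking, distant siren, passing raccoon) ≈ 0.263

Under noisy-OR, P(barking | causes) = 1 − (1−0.01)·∏(1−qᵢ) over the active causes.
Sum P(barking|·) weighted by the priors over both values of intruder:
  P(barking | distant siren, passing raccoon) = 0.919117*0.75 + 0.983823*0.25
        = 0.689338 + 0.245956 = 0.935294
Configurations with intruder contribute 0.245956, so
  P(intruder | barking, distant siren, passing raccoon) = 0.245956 / 0.935294 ≈ 0.263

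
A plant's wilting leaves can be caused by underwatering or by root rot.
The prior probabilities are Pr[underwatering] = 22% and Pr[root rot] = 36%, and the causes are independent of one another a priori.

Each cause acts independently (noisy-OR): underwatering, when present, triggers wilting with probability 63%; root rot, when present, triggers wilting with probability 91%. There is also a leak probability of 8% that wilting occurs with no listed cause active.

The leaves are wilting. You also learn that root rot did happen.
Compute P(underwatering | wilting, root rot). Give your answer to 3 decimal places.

P(underwatering | wilting, root rot) ≈ 0.230

Under noisy-OR, P(wilting | causes) = 1 − (1−0.08)·∏(1−qᵢ) over the active causes.
P(wilting | root rot) = 0.9172·0.78 + 0.969364·0.22 = 0.715416 + 0.213260 = 0.928676
Of this, 0.213260 comes from 0.969364·0.22 (the underwatering=true cases).
Hence the posterior is 0.213260/0.928676 ≈ 0.230.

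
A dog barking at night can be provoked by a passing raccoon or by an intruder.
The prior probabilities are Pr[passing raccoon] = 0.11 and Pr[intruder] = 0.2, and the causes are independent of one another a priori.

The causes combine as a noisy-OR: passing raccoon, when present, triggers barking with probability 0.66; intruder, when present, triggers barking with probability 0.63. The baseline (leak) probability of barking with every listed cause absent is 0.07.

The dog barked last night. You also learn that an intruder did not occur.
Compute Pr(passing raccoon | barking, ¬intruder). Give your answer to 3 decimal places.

Pr(passing raccoon | barking, ¬intruder) ≈ 0.547

Under noisy-OR, P(barking | causes) = 1 − (1−0.07)·∏(1−qᵢ) over the active causes.
P(barking | ¬intruder) = 0.07×0.89 + 0.6838×0.11 = 0.062300 + 0.075218 = 0.137518
The passing raccoon-present share is 0.6838×0.11 = 0.075218.
So P(passing raccoon | barking, ¬intruder) = 0.075218/0.137518 ≈ 0.547.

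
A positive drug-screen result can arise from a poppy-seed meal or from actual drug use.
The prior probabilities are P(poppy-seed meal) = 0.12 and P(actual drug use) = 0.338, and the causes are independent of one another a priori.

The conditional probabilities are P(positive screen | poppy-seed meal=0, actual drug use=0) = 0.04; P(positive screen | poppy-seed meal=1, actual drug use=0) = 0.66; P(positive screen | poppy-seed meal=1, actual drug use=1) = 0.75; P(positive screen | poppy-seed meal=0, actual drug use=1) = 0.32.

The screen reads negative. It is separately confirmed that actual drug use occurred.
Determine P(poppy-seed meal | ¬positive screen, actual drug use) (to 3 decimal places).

P(¬positive screen | actual drug use) = 0.68*0.88 + 0.25*0.12 = 0.598400 + 0.030000 = 0.628400
The poppy-seed meal-present share is 0.25*0.12 = 0.030000.
Hence the posterior is 0.030000/0.628400 ≈ 0.048.

P(poppy-seed meal | ¬positive screen, actual drug use) ≈ 0.048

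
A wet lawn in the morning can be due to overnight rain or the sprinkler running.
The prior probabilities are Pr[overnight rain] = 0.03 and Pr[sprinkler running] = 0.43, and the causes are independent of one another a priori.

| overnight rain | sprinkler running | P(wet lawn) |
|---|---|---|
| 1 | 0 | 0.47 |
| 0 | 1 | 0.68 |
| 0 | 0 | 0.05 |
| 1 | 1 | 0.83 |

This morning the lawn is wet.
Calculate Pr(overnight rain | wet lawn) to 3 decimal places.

Pr(overnight rain | wet lawn) ≈ 0.057

Enumerate the 4 (overnight rain, sprinkler running) configurations and weight by the priors:
  P(wet lawn) = 0.05*0.97*0.57 + 0.68*0.97*0.43 + 0.47*0.03*0.57 + 0.83*0.03*0.43
        = 0.027645 + 0.283628 + 0.008037 + 0.010707 = 0.330017
The terms with overnight rain present sum to 0.018744, so
  P(overnight rain | wet lawn) = 0.018744 / 0.330017 ≈ 0.057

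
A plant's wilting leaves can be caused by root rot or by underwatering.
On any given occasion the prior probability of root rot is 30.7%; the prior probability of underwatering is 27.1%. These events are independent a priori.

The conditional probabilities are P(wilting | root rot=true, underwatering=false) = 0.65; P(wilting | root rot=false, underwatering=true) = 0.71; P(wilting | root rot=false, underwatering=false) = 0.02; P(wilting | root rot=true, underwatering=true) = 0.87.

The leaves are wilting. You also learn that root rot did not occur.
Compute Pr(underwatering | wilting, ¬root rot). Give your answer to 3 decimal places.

By total probability over both values of underwatering:
  P(wilting | ¬root rot) = 0.02×0.729 + 0.71×0.271
        = 0.014580 + 0.192410 = 0.206990
Configurations with underwatering contribute 0.192410, so
  P(underwatering | wilting, ¬root rot) = 0.192410 / 0.206990 ≈ 0.930

Pr(underwatering | wilting, ¬root rot) ≈ 0.930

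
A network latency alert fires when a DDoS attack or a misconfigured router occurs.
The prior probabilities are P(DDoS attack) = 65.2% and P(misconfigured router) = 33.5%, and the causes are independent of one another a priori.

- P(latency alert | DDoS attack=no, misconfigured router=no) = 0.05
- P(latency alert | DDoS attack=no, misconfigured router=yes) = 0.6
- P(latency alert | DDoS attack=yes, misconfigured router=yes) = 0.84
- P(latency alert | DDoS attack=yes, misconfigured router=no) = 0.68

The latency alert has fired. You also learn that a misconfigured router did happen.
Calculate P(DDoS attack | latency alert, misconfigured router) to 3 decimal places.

P(DDoS attack | latency alert, misconfigured router) ≈ 0.724

P(latency alert | misconfigured router) = 0.6×0.348 + 0.84×0.652 = 0.208800 + 0.547680 = 0.756480
Of this, 0.547680 comes from 0.84×0.652 (the DDoS attack=true cases).
P(DDoS attack | latency alert, misconfigured router) = 0.547680 / 0.756480 ≈ 0.724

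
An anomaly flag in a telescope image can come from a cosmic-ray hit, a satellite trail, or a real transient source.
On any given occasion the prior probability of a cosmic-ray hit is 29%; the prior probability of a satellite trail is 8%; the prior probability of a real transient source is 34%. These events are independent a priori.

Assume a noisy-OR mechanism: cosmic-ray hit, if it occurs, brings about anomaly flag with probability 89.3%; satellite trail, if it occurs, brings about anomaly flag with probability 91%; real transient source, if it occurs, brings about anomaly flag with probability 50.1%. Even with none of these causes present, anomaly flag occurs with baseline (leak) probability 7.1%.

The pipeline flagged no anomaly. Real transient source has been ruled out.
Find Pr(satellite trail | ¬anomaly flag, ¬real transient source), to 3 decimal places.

Under noisy-OR, P(anomaly flag | causes) = 1 − (1−0.071)·∏(1−qᵢ) over the active causes.
By total probability over the 4 (cosmic-ray hit, satellite trail) configurations:
  P(¬anomaly flag | ¬real transient source) = 0.929·0.71·0.92 + 0.08361·0.71·0.08 + 0.099403·0.29·0.92 + 0.008946·0.29·0.08
        = 0.606823 + 0.004749 + 0.026521 + 0.000208 = 0.638301
Configurations with satellite trail contribute 0.004957, so
  P(satellite trail | ¬anomaly flag, ¬real transient source) = 0.004957 / 0.638301 ≈ 0.008

Pr(satellite trail | ¬anomaly flag, ¬real transient source) ≈ 0.008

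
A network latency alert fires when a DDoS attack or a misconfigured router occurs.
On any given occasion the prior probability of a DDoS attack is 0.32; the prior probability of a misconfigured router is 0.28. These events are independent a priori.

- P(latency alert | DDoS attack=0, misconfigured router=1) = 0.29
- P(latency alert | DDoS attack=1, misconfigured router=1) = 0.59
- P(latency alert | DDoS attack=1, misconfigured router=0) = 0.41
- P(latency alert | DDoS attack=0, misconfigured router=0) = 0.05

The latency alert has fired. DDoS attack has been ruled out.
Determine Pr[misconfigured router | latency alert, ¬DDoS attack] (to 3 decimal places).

P(latency alert | ¬DDoS attack) = 0.05·0.72 + 0.29·0.28 = 0.036000 + 0.081200 = 0.117200
Of this, 0.081200 comes from 0.29·0.28 (the misconfigured router=true cases).
So P(misconfigured router | latency alert, ¬DDoS attack) = 0.081200/0.117200 ≈ 0.693.

Pr[misconfigured router | latency alert, ¬DDoS attack] ≈ 0.693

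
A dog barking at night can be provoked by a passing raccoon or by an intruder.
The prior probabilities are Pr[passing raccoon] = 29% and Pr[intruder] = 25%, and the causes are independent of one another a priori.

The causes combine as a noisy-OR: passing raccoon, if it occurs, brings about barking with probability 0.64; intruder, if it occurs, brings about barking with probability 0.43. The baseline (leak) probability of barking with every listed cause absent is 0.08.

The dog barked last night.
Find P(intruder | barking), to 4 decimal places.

P(intruder | barking) ≈ 0.4323

Under noisy-OR, P(barking | causes) = 1 − (1−0.08)·∏(1−qᵢ) over the active causes.
Weight on intruder=true, given the evidence: 0.084419 + 0.058813 = 0.143232
Normalizer over all consistent configurations: 0.08*0.71*0.75 + 0.4756*0.71*0.25 + 0.6688*0.29*0.75 + 0.811216*0.29*0.25 = 0.331296
Posterior = 0.143232 / 0.331296 ≈ 0.4323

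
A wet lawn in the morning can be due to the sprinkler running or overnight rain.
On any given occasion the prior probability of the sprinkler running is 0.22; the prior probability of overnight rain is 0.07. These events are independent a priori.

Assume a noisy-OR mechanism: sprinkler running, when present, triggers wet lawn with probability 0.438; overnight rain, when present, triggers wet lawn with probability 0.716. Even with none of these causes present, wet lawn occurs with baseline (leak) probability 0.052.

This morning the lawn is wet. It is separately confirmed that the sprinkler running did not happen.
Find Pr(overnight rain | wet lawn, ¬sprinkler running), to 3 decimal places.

Pr(overnight rain | wet lawn, ¬sprinkler running) ≈ 0.514

Under noisy-OR, P(wet lawn | causes) = 1 − (1−0.052)·∏(1−qᵢ) over the active causes.
Enumerate both values of overnight rain and weight by the priors:
  P(wet lawn | ¬sprinkler running) = 0.052·0.93 + 0.730768·0.07
        = 0.048360 + 0.051154 = 0.099514
The terms with overnight rain present sum to 0.051154, so
  P(overnight rain | wet lawn, ¬sprinkler running) = 0.051154 / 0.099514 ≈ 0.514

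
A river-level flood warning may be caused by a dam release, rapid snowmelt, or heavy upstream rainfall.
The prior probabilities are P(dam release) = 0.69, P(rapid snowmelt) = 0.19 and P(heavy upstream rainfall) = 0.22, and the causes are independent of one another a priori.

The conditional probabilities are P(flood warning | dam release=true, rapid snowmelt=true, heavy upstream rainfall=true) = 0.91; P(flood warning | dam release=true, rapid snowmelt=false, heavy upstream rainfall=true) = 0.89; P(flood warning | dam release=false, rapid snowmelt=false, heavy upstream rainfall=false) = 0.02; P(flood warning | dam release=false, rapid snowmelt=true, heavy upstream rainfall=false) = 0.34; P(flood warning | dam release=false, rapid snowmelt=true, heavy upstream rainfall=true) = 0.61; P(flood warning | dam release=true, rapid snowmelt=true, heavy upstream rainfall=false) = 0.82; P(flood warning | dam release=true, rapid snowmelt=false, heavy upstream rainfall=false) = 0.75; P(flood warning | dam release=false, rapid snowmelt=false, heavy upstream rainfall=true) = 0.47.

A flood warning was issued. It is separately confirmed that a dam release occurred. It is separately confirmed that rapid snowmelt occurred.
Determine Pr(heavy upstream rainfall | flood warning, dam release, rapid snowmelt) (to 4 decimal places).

Pr(heavy upstream rainfall | flood warning, dam release, rapid snowmelt) ≈ 0.2384

Weight on heavy upstream rainfall=true, given the evidence: 0.91·0.22 = 0.200200
Denominator P(flood warning | dam release, rapid snowmelt): 0.82·0.78 + 0.91·0.22 = 0.839800
Posterior = 0.200200 / 0.839800 ≈ 0.2384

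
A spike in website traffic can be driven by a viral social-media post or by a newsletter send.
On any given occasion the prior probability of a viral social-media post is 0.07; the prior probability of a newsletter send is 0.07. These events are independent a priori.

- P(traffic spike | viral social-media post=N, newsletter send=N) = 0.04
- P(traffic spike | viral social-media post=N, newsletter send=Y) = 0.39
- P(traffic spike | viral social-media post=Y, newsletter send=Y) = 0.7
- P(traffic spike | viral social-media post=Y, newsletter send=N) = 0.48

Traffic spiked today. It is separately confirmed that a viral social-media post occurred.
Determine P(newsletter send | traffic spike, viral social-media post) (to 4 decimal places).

P(newsletter send | traffic spike, viral social-media post) ≈ 0.0989

P(traffic spike | viral social-media post) = 0.48·0.93 + 0.7·0.07 = 0.446400 + 0.049000 = 0.495400
The newsletter send-present share is 0.7·0.07 = 0.049000.
P(newsletter send | traffic spike, viral social-media post) = 0.049000 / 0.495400 ≈ 0.0989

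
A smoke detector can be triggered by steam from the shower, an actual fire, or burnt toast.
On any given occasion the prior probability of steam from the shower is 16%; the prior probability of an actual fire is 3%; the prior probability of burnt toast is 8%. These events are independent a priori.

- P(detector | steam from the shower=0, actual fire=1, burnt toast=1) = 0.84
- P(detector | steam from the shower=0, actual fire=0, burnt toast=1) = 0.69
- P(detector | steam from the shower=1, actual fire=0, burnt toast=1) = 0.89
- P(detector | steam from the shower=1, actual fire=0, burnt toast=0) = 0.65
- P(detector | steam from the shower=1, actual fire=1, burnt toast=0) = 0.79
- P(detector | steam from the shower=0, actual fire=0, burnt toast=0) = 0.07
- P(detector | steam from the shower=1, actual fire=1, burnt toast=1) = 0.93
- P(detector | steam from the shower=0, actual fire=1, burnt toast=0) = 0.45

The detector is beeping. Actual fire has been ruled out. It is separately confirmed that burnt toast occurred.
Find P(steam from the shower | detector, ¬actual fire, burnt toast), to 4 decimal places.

P(detector | ¬actual fire, burnt toast) = 0.69·0.84 + 0.89·0.16 = 0.579600 + 0.142400 = 0.722000
The steam from the shower-present share is 0.89·0.16 = 0.142400.
So P(steam from the shower | detector, ¬actual fire, burnt toast) = 0.142400/0.722000 ≈ 0.1972.

P(steam from the shower | detector, ¬actual fire, burnt toast) ≈ 0.1972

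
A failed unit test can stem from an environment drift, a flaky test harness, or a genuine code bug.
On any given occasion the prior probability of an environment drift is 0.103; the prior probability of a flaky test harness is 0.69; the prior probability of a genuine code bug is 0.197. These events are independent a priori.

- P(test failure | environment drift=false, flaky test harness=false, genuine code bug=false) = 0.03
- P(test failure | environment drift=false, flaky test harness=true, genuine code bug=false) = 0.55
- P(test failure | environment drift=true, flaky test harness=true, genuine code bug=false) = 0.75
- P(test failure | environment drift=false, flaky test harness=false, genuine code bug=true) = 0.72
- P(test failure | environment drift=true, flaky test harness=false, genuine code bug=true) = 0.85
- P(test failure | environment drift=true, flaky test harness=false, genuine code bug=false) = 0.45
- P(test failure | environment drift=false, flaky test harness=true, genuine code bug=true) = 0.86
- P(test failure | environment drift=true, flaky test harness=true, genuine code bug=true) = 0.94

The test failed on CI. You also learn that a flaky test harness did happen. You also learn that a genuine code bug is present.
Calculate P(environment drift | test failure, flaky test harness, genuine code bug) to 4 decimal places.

For the numerator, keep only environment drift=true terms: 0.94*0.103 = 0.096820
Denominator P(test failure | flaky test harness, genuine code bug): 0.86*0.897 + 0.94*0.103 = 0.868240
Posterior = 0.096820 / 0.868240 ≈ 0.1115

P(environment drift | test failure, flaky test harness, genuine code bug) ≈ 0.1115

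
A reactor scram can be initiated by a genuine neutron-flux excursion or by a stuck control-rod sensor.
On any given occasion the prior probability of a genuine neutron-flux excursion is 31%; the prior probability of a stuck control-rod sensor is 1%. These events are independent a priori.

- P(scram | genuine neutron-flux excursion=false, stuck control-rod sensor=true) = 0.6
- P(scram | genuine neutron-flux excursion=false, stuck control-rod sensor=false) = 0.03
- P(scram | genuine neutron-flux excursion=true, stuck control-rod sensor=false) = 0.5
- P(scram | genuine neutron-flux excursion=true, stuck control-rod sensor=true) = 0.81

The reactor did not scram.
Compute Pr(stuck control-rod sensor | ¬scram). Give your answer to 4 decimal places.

Pr(stuck control-rod sensor | ¬scram) ≈ 0.0041

P(¬scram) = 0.97*0.69*0.99 + 0.4*0.69*0.01 + 0.5*0.31*0.99 + 0.19*0.31*0.01 = 0.662607 + 0.002760 + 0.153450 + 0.000589 = 0.819406
The stuck control-rod sensor-present share is 0.002760 + 0.000589 = 0.003349.
Hence the posterior is 0.003349/0.819406 ≈ 0.0041.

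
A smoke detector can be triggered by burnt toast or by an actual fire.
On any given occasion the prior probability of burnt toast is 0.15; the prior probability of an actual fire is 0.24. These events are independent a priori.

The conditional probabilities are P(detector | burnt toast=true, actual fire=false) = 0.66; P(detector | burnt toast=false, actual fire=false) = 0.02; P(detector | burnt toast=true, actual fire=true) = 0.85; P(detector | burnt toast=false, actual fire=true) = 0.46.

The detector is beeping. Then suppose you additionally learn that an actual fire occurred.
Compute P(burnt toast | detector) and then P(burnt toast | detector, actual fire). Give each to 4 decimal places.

By total probability over the 4 (burnt toast, actual fire) configurations:
  P(detector) = 0.02×0.85×0.76 + 0.46×0.85×0.24 + 0.66×0.15×0.76 + 0.85×0.15×0.24
        = 0.012920 + 0.093840 + 0.075240 + 0.030600 = 0.212600
Configurations with burnt toast contribute 0.105840, so
  P(burnt toast | detector) = 0.105840 / 0.212600 ≈ 0.4978

With the extra evidence:
P(detector | actual fire) = 0.46*0.85 + 0.85*0.15 = 0.391000 + 0.127500 = 0.518500
Restricting to configurations with burnt toast present: 0.85*0.15 = 0.127500.
P(burnt toast | detector, actual fire) = 0.127500 / 0.518500 ≈ 0.2459
This is intercausal reasoning (explaining away): once actual fire accounts for the detector, burnt toast becomes less likely.

P(burnt toast | detector) ≈ 0.4978; P(burnt toast | detector, actual fire) ≈ 0.2459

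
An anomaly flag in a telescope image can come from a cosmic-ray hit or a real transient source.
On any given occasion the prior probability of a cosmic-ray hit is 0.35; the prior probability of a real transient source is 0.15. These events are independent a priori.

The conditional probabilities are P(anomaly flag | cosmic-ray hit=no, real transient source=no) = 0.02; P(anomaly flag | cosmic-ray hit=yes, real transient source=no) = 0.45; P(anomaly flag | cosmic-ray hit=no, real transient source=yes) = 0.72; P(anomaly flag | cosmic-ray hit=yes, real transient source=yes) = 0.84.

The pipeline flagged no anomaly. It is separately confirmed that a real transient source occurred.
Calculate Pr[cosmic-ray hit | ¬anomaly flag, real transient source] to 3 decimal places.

Pr[cosmic-ray hit | ¬anomaly flag, real transient source] ≈ 0.235

Enumerate both values of cosmic-ray hit and weight by the priors:
  P(¬anomaly flag | real transient source) = 0.28·0.65 + 0.16·0.35
        = 0.182000 + 0.056000 = 0.238000
The terms with cosmic-ray hit present sum to 0.056000, so
  P(cosmic-ray hit | ¬anomaly flag, real transient source) = 0.056000 / 0.238000 ≈ 0.235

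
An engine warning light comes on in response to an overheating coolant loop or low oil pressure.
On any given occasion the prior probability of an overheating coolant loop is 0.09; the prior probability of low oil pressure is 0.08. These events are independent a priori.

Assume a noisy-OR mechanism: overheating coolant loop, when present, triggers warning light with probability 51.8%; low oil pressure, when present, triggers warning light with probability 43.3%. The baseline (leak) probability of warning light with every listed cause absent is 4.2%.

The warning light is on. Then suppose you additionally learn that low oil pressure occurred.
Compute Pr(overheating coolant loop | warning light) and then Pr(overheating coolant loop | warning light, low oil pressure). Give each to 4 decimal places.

Under noisy-OR, P(warning light | causes) = 1 − (1−0.042)·∏(1−qᵢ) over the active causes.
Enumerate the 4 (overheating coolant loop, low oil pressure) configurations and weight by the priors:
  P(warning light) = 0.042×0.91×0.92 + 0.456814×0.91×0.08 + 0.538244×0.09×0.92 + 0.738184×0.09×0.08
        = 0.035162 + 0.033256 + 0.044567 + 0.005315 = 0.118300
Keeping only the overheating coolant loop-present terms gives 0.049882, so
  P(overheating coolant loop | warning light) = 0.049882 / 0.118300 ≈ 0.4217

Now condition on the additional information:
P(warning light | low oil pressure) = 0.456814·0.91 + 0.738184·0.09 = 0.415701 + 0.066437 = 0.482138
Restricting to configurations with overheating coolant loop present: 0.738184·0.09 = 0.066437.
So P(overheating coolant loop | warning light, low oil pressure) = 0.066437/0.482138 ≈ 0.1378.

Pr(overheating coolant loop | warning light) ≈ 0.4217; Pr(overheating coolant loop | warning light, low oil pressure) ≈ 0.1378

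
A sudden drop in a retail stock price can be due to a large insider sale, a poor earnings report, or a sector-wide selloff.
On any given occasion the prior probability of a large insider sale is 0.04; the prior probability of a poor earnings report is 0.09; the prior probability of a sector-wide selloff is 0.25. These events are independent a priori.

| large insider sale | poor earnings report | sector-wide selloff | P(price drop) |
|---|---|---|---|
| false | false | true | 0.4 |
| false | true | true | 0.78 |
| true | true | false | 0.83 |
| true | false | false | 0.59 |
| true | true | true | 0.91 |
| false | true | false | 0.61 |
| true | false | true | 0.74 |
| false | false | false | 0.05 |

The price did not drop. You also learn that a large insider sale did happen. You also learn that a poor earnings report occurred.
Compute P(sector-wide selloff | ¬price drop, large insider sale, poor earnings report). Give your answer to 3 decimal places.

Numerator (weight on configurations with sector-wide selloff): 0.09·0.25 = 0.022500
Normalizer over all consistent configurations: 0.17·0.75 + 0.09·0.25 = 0.150000
Posterior = 0.022500 / 0.150000 ≈ 0.150

P(sector-wide selloff | ¬price drop, large insider sale, poor earnings report) ≈ 0.150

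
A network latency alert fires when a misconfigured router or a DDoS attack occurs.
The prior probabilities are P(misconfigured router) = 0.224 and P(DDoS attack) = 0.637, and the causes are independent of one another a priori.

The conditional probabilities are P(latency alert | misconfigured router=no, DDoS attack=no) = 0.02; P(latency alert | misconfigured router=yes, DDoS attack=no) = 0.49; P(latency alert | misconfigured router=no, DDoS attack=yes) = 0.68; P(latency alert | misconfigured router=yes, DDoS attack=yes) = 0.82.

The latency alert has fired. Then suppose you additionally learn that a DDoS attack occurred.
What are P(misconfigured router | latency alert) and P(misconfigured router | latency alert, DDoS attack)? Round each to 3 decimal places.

P(misconfigured router | latency alert) ≈ 0.315; P(misconfigured router | latency alert, DDoS attack) ≈ 0.258

P(latency alert) = 0.02·0.776·0.363 + 0.68·0.776·0.637 + 0.49·0.224·0.363 + 0.82·0.224·0.637 = 0.005634 + 0.336132 + 0.039843 + 0.117004 = 0.498613
The misconfigured router-present share is 0.039843 + 0.117004 = 0.156847.
Hence the posterior is 0.156847/0.498613 ≈ 0.315.

Now also conditioning on DDoS attack=true:
P(latency alert | DDoS attack) = 0.68·0.776 + 0.82·0.224 = 0.527680 + 0.183680 = 0.711360
Of this, 0.183680 comes from 0.82·0.224 (the misconfigured router=true cases).
So P(misconfigured router | latency alert, DDoS attack) = 0.183680/0.711360 ≈ 0.258.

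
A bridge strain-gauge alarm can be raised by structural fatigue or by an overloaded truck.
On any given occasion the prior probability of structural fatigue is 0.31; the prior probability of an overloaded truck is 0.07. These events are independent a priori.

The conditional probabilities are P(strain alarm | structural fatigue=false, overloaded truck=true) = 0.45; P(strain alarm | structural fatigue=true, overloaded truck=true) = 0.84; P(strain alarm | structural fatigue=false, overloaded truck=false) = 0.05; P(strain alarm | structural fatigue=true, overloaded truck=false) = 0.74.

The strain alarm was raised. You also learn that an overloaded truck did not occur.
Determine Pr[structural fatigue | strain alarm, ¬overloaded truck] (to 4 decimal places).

By total probability over both values of structural fatigue:
  P(strain alarm | ¬overloaded truck) = 0.05×0.69 + 0.74×0.31
        = 0.034500 + 0.229400 = 0.263900
Configurations with structural fatigue contribute 0.229400, so
  P(structural fatigue | strain alarm, ¬overloaded truck) = 0.229400 / 0.263900 ≈ 0.8693

Pr[structural fatigue | strain alarm, ¬overloaded truck] ≈ 0.8693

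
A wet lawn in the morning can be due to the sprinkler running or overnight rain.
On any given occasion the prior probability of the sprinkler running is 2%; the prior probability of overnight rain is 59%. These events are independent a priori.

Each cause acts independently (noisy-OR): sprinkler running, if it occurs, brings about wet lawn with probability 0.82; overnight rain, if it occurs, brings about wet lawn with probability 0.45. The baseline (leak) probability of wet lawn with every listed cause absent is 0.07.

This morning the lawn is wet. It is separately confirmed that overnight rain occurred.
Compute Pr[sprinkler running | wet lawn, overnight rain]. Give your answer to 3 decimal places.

Under noisy-OR, P(wet lawn | causes) = 1 − (1−0.07)·∏(1−qᵢ) over the active causes.
Sum P(wet lawn|·) weighted by the priors over both values of sprinkler running:
  P(wet lawn | overnight rain) = 0.4885*0.98 + 0.90793*0.02
        = 0.478730 + 0.018159 = 0.496889
Configurations with sprinkler running contribute 0.018159, so
  P(sprinkler running | wet lawn, overnight rain) = 0.018159 / 0.496889 ≈ 0.037

Pr[sprinkler running | wet lawn, overnight rain] ≈ 0.037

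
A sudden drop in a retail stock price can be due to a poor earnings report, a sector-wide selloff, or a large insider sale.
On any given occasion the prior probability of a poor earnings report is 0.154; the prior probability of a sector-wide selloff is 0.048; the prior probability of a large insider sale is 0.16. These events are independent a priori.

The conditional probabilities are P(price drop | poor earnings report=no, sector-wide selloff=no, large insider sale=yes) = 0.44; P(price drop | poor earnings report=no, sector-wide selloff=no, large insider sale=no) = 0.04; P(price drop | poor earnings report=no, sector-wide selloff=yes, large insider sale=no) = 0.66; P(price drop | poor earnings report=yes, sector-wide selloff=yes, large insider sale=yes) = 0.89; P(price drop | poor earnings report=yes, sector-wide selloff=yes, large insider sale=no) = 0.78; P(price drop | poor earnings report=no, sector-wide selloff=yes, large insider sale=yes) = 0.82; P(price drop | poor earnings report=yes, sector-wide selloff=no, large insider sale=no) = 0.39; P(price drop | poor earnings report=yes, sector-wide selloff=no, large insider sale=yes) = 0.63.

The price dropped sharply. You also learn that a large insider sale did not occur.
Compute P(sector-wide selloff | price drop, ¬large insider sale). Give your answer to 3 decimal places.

Weight on sector-wide selloff=true, given the evidence: 0.026801 + 0.005766 = 0.032567
Denominator P(price drop | ¬large insider sale): 0.04·0.846·0.952 + 0.66·0.846·0.048 + 0.39·0.154·0.952 + 0.78·0.154·0.048 = 0.121960
Posterior = 0.032567 / 0.121960 ≈ 0.267

P(sector-wide selloff | price drop, ¬large insider sale) ≈ 0.267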